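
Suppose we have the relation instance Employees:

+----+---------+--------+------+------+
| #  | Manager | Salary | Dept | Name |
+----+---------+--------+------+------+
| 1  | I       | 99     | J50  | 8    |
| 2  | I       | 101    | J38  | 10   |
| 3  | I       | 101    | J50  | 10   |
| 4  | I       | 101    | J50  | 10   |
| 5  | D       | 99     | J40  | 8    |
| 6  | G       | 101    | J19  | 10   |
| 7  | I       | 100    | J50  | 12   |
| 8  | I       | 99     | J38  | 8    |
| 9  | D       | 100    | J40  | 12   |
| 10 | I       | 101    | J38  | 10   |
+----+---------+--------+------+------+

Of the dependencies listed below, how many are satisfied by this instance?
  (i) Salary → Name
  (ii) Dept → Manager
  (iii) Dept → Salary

2

(i) Salary → Name: every LHS value maps to a single RHS value — holds.
(ii) Dept → Manager: every LHS value maps to a single RHS value — holds.
(iii) Dept → Salary: Dept=J50: rows 1, 3, 4, 7 → Salary takes values {99, 101, 100} — violation; Dept=J38: rows 2, 8, 10 → Salary takes values {101, 99} — violation; Dept=J40: rows 5, 9 → Salary takes values {99, 100} — violation — fails.
2 of the 3 dependencies hold.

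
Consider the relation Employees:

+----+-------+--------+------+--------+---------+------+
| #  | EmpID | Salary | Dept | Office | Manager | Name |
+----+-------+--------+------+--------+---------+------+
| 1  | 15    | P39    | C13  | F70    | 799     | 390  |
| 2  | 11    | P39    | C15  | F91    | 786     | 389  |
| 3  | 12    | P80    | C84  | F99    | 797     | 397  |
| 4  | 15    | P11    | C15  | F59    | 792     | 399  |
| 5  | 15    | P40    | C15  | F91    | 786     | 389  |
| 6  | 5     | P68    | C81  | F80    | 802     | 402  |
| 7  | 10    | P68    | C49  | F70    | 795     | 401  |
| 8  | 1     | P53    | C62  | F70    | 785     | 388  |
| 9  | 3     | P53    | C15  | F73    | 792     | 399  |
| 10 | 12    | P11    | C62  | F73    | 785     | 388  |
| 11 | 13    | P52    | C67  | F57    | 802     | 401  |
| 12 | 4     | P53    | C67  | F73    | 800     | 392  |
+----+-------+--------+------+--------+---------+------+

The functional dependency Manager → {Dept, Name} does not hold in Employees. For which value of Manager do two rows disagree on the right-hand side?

Manager=799: row 1 → {Dept,Name} = (C13, 390) ✓
Manager=786: rows 2, 5 → {Dept,Name} = (C15, 389), (C15, 389) ✓
Manager=797: row 3 → {Dept,Name} = (C84, 397) ✓
Manager=792: rows 4, 9 → {Dept,Name} = (C15, 399), (C15, 399) ✓
Manager=802: rows 6, 11 → {Dept,Name} takes values {(C81, 402), (C67, 401)} — violation
Manager=795: row 7 → {Dept,Name} = (C49, 401) ✓
Manager=785: rows 8, 10 → {Dept,Name} = (C62, 388), (C62, 388) ✓
Manager=800: row 12 → {Dept,Name} = (C67, 392) ✓
The only Manager value with inconsistent RHS is Manager=802.

802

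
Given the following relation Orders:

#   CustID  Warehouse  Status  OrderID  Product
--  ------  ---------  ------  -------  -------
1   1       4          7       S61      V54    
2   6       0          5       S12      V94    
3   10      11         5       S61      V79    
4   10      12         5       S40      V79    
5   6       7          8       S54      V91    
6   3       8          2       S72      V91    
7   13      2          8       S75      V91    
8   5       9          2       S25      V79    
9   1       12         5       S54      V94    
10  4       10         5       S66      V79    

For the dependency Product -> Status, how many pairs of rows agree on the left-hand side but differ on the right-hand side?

Product=V94: all 2 rows agree on Status — 0 pairs.
Product=V79: violating pairs (3,8), (4,8), (8,10) — 3 pairs.
Product=V91: violating pairs (5,6), (6,7) — 2 pairs.

5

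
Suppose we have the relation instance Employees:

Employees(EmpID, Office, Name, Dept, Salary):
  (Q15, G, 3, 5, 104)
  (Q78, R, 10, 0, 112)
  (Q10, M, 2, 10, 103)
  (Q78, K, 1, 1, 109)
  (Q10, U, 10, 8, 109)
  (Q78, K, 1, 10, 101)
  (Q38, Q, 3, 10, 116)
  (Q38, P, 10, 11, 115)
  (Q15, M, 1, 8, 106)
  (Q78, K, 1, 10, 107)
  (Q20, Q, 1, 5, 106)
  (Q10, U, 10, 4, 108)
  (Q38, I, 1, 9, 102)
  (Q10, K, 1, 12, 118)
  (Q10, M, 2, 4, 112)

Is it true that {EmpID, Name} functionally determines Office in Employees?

(EmpID=Q15, Name=3): 1 row → Office = G ✓
(EmpID=Q78, Name=10): 1 row → Office = R ✓
(EmpID=Q10, Name=2): 2 rows → Office = M, M ✓
(EmpID=Q78, Name=1): 3 rows → Office = K, K, K ✓
(EmpID=Q10, Name=10): 2 rows → Office = U, U ✓
(EmpID=Q38, Name=3): 1 row → Office = Q ✓
(EmpID=Q38, Name=10): 1 row → Office = P ✓
(EmpID=Q15, Name=1): 1 row → Office = M ✓
(EmpID=Q20, Name=1): 1 row → Office = Q ✓
(EmpID=Q38, Name=1): 1 row → Office = I ✓
(EmpID=Q10, Name=1): 1 row → Office = K ✓
Every {EmpID, Name} value is associated with a single Office value, so {EmpID, Name} → Office holds.

Yes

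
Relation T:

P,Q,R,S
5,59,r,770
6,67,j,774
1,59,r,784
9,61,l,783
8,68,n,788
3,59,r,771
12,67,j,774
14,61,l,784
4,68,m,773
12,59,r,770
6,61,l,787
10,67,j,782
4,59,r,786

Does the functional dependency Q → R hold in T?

Q=59: 5 rows → R = r, r, r, r, r ✓
Q=67: 3 rows → R = j, j, j ✓
Q=61: 3 rows → R = l, l, l ✓
Q=68: 2 rows → R takes values {n, m} — violation
Two rows agree on Q but differ on R, so Q → R does not hold.

No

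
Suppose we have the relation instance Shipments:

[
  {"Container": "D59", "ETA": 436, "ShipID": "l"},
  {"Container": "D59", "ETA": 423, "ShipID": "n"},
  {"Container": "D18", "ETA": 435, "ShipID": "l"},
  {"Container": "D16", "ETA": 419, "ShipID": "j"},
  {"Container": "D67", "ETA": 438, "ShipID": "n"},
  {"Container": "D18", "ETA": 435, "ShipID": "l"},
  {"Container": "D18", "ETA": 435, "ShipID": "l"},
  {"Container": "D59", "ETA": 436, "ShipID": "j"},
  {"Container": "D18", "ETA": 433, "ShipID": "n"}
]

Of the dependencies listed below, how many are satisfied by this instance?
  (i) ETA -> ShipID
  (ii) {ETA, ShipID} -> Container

(i) ETA -> ShipID: ETA=436: 2 rows → ShipID takes values {l, j} — violation — fails.
(ii) {ETA, ShipID} -> Container: every LHS value maps to a single RHS value — holds.
1 of the 2 dependencies holds.

1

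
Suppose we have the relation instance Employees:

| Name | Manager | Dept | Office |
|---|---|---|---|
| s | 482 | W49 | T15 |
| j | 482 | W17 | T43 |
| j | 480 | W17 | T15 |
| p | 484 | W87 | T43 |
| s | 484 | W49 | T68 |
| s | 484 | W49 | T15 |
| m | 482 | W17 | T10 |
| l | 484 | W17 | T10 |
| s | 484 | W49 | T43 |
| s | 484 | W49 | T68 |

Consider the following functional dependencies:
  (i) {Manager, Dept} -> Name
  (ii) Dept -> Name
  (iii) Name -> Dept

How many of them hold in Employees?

1

(i) {Manager, Dept} -> Name: (Manager=482, Dept=W17): 2 rows → Name takes values {j, m} — violation — fails.
(ii) Dept -> Name: Dept=W17: 4 rows → Name takes values {j, m, l} — violation — fails.
(iii) Name -> Dept: every LHS value maps to a single RHS value — holds.
1 of the 3 dependencies holds.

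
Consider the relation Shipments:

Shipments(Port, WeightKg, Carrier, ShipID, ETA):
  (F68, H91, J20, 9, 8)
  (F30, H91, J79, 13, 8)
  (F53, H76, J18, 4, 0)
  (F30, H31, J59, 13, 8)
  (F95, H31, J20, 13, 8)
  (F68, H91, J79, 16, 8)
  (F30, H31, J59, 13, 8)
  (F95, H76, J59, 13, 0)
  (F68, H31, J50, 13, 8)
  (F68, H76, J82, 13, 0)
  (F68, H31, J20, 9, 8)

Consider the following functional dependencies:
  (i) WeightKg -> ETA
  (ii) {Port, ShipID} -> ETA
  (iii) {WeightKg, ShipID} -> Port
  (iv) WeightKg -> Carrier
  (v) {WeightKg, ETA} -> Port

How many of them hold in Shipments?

1

(i) WeightKg -> ETA: every LHS value maps to a single RHS value — holds.
(ii) {Port, ShipID} -> ETA: (Port=F95, ShipID=13): 2 rows → ETA takes values {8, 0} — violation; (Port=F68, ShipID=13): 2 rows → ETA takes values {8, 0} — violation — fails.
(iii) {WeightKg, ShipID} -> Port: (WeightKg=H31, ShipID=13): 4 rows → Port takes values {F30, F95, F68} — violation; (WeightKg=H76, ShipID=13): 2 rows → Port takes values {F95, F68} — violation — fails.
(iv) WeightKg -> Carrier: WeightKg=H91: 3 rows → Carrier takes values {J20, J79} — violation; WeightKg=H76: 3 rows → Carrier takes values {J18, J59, J82} — violation; WeightKg=H31: 5 rows → Carrier takes values {J59, J20, J50} — violation — fails.
(v) {WeightKg, ETA} -> Port: (WeightKg=H91, ETA=8): 3 rows → Port takes values {F68, F30} — violation; (WeightKg=H76, ETA=0): 3 rows → Port takes values {F53, F95, F68} — violation; (WeightKg=H31, ETA=8): 5 rows → Port takes values {F30, F95, F68} — violation — fails.
1 of the 5 dependencies holds.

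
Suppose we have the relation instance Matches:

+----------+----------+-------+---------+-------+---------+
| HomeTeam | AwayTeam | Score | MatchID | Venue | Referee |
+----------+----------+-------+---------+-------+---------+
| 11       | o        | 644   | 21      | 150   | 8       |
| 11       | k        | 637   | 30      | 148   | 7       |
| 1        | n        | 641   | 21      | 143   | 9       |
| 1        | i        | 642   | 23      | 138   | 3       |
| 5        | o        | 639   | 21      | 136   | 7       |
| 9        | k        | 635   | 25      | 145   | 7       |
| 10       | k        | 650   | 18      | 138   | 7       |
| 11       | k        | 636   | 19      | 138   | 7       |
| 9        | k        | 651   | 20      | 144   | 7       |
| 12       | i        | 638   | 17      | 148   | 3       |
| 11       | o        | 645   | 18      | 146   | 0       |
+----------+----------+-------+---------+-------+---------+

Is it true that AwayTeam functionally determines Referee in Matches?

No

AwayTeam=o: 3 rows → Referee takes values {8, 7, 0} — violation
AwayTeam=k: 5 rows → Referee = 7, 7, 7, 7, 7 ✓
AwayTeam=n: 1 row → Referee = 9 ✓
AwayTeam=i: 2 rows → Referee = 3, 3 ✓
Two rows agree on AwayTeam but differ on Referee, so AwayTeam -> Referee does not hold.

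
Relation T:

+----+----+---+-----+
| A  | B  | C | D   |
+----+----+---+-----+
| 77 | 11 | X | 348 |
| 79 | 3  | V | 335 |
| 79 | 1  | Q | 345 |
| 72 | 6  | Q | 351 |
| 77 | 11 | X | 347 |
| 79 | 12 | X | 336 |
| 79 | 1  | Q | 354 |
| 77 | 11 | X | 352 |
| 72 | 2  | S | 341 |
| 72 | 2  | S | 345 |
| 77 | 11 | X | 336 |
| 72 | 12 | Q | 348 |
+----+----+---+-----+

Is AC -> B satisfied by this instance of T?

(A=77, C=X): 4 rows → B = 11, 11, 11, 11 ✓
(A=79, C=V): 1 row → B = 3 ✓
(A=79, C=Q): 2 rows → B = 1, 1 ✓
(A=72, C=Q): 2 rows → B takes values {6, 12} — violation
(A=79, C=X): 1 row → B = 12 ✓
(A=72, C=S): 2 rows → B = 2, 2 ✓
Two rows agree on AC but differ on B, so AC -> B does not hold.

No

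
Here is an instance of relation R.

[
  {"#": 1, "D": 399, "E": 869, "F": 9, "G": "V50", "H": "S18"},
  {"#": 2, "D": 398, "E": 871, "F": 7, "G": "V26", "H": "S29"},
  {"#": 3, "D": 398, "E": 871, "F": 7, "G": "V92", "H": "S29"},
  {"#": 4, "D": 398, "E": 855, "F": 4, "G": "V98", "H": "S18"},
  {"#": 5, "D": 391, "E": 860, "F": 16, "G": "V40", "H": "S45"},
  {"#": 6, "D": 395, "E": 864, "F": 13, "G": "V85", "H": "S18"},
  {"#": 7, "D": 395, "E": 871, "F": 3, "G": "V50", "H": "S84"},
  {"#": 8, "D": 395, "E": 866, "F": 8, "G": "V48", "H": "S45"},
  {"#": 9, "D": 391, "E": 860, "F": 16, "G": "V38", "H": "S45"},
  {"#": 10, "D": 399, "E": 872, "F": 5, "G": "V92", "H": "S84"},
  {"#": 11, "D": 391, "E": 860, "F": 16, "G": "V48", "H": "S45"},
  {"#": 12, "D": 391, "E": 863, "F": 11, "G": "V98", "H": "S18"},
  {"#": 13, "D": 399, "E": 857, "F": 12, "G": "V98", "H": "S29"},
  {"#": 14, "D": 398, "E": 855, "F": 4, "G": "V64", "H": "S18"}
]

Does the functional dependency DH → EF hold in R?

Yes

(D=399, H=S18): row 1 → {E,F} = (869, 9) ✓
(D=398, H=S29): rows 2, 3 → {E,F} = (871, 7), (871, 7) ✓
(D=398, H=S18): rows 4, 14 → {E,F} = (855, 4), (855, 4) ✓
(D=391, H=S45): rows 5, 9, 11 → {E,F} = (860, 16), (860, 16), (860, 16) ✓
(D=395, H=S18): row 6 → {E,F} = (864, 13) ✓
(D=395, H=S84): row 7 → {E,F} = (871, 3) ✓
(D=395, H=S45): row 8 → {E,F} = (866, 8) ✓
(D=399, H=S84): row 10 → {E,F} = (872, 5) ✓
(D=391, H=S18): row 12 → {E,F} = (863, 11) ✓
(D=399, H=S29): row 13 → {E,F} = (857, 12) ✓
Every DH value is associated with a single EF value, so DH → EF holds.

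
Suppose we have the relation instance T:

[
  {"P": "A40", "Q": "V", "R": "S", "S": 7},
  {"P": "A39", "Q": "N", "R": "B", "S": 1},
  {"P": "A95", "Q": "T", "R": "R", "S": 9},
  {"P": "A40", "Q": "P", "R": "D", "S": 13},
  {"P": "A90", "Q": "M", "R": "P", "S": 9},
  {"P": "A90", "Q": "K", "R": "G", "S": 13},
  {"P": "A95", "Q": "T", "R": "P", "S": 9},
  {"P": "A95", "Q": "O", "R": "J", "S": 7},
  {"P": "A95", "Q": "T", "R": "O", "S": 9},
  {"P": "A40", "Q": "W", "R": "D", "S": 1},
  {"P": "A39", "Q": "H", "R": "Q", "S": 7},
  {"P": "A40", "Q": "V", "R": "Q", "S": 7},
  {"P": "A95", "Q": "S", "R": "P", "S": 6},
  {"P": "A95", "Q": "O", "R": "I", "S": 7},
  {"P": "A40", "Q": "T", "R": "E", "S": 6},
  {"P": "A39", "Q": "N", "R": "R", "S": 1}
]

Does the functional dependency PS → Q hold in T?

(P=A40, S=7): 2 rows → Q = V, V ✓
(P=A39, S=1): 2 rows → Q = N, N ✓
(P=A95, S=9): 3 rows → Q = T, T, T ✓
(P=A40, S=13): 1 row → Q = P ✓
(P=A90, S=9): 1 row → Q = M ✓
(P=A90, S=13): 1 row → Q = K ✓
(P=A95, S=7): 2 rows → Q = O, O ✓
(P=A40, S=1): 1 row → Q = W ✓
(P=A39, S=7): 1 row → Q = H ✓
(P=A95, S=6): 1 row → Q = S ✓
(P=A40, S=6): 1 row → Q = T ✓
Every PS value is associated with a single Q value, so PS → Q holds.

Yes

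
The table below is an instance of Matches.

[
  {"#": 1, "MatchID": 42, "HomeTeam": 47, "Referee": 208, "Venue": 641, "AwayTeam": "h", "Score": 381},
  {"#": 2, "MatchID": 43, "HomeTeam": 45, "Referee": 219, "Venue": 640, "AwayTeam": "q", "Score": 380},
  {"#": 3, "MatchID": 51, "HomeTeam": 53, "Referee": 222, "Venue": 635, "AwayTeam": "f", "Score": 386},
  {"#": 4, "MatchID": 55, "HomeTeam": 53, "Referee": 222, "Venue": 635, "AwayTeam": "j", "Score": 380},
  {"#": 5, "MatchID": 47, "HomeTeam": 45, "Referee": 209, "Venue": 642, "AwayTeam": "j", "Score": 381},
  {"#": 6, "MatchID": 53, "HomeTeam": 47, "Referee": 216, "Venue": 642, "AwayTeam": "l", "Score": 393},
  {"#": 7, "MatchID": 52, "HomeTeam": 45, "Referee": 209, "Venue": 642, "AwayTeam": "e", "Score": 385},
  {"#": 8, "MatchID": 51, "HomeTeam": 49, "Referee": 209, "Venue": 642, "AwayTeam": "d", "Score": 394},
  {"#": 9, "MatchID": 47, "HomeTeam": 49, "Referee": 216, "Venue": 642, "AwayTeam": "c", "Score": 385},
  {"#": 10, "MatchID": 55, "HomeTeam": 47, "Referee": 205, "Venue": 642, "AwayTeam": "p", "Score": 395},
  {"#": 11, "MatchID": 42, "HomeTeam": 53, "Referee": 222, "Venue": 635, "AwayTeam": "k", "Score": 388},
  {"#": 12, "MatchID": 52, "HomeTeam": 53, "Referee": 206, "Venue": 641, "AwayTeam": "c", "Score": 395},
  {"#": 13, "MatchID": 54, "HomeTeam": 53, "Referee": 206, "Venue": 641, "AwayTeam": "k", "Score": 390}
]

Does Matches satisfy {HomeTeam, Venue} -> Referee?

(HomeTeam=47, Venue=641): row 1 → Referee = 208 ✓
(HomeTeam=45, Venue=640): row 2 → Referee = 219 ✓
(HomeTeam=53, Venue=635): rows 3, 4, 11 → Referee = 222, 222, 222 ✓
(HomeTeam=45, Venue=642): rows 5, 7 → Referee = 209, 209 ✓
(HomeTeam=47, Venue=642): rows 6, 10 → Referee takes values {216, 205} — violation
(HomeTeam=49, Venue=642): rows 8, 9 → Referee takes values {209, 216} — violation
(HomeTeam=53, Venue=641): rows 12, 13 → Referee = 206, 206 ✓
Two rows agree on {HomeTeam, Venue} but differ on Referee, so {HomeTeam, Venue} -> Referee does not hold.

No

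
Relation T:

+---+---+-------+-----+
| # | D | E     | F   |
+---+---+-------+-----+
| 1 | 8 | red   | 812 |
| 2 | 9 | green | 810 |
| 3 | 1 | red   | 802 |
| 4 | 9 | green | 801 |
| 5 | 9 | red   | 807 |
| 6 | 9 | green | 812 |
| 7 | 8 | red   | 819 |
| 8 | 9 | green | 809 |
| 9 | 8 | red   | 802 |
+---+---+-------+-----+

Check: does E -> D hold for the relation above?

No

E=red: rows 1, 3, 5, 7, 9 → D takes values {8, 1, 9} — violation
E=green: rows 2, 4, 6, 8 → D = 9, 9, 9, 9 ✓
Two rows agree on E but differ on D, so E -> D does not hold.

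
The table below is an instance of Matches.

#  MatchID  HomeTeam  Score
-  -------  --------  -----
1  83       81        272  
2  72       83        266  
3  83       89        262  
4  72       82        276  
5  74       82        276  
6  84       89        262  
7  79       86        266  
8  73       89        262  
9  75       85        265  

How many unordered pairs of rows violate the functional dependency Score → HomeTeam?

1

Score=266: violating pairs (2,7) — 1 pair.
Score=262: all 3 rows agree on HomeTeam — 0 pairs.
Score=276: all 2 rows agree on HomeTeam — 0 pairs.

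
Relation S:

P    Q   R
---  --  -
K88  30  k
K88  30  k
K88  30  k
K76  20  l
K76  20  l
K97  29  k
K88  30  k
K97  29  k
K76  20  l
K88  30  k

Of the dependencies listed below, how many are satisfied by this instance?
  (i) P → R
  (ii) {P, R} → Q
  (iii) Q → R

(i) P → R: every LHS value maps to a single RHS value — holds.
(ii) {P, R} → Q: every LHS value maps to a single RHS value — holds.
(iii) Q → R: every LHS value maps to a single RHS value — holds.
3 of the 3 dependencies hold.

3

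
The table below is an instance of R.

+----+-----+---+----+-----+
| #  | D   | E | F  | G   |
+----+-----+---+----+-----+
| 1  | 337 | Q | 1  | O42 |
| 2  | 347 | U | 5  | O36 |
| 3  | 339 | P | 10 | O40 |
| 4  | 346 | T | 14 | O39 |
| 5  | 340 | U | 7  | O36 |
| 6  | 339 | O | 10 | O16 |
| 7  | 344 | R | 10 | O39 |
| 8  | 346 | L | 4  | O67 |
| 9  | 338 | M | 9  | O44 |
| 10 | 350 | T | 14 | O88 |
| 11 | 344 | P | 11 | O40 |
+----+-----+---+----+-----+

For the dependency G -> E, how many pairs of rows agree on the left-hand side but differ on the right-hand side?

1

G=O36: all 2 rows agree on E — 0 pairs.
G=O40: all 2 rows agree on E — 0 pairs.
G=O39: violating pairs (4,7) — 1 pair.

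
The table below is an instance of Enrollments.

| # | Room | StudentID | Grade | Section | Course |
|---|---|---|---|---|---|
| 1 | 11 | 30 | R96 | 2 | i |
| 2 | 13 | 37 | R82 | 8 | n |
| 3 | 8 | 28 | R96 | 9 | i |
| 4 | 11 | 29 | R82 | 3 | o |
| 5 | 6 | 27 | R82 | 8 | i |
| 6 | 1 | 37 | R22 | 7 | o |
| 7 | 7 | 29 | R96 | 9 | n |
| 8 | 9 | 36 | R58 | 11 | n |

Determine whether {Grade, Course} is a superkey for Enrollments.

No

Rows 1 and 3 have the same {Grade, Course} value (Grade=R96, Course=i) but are distinct tuples, so {Grade, Course} does not determine every attribute — not a superkey.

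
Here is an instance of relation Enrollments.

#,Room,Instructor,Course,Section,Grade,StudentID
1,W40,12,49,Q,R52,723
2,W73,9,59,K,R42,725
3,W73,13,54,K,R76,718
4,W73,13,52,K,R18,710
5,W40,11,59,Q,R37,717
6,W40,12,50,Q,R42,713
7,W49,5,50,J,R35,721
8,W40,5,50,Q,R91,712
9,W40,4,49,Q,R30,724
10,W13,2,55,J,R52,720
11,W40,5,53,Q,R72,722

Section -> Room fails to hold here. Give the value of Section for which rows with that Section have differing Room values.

J

Section=Q: rows 1, 5, 6, 8, 9, 11 → Room = W40, W40, W40, W40, W40, W40 ✓
Section=K: rows 2, 3, 4 → Room = W73, W73, W73 ✓
Section=J: rows 7, 10 → Room takes values {W49, W13} — violation
The only Section value with inconsistent Room is Section=J.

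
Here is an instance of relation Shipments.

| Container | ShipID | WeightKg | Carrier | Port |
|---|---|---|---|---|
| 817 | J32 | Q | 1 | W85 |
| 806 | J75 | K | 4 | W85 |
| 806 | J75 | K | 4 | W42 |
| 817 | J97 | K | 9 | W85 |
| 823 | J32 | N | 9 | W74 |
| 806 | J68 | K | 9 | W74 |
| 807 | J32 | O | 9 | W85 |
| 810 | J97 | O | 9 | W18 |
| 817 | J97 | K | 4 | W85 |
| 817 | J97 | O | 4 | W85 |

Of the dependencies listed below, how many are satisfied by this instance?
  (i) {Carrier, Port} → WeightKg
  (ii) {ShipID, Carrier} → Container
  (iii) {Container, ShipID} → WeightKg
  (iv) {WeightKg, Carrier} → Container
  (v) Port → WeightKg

0

(i) {Carrier, Port} → WeightKg: (Carrier=4, Port=W85): 3 rows → WeightKg takes values {K, O} — violation; (Carrier=9, Port=W85): 2 rows → WeightKg takes values {K, O} — violation; (Carrier=9, Port=W74): 2 rows → WeightKg takes values {N, K} — violation — fails.
(ii) {ShipID, Carrier} → Container: (ShipID=J97, Carrier=9): 2 rows → Container takes values {817, 810} — violation; (ShipID=J32, Carrier=9): 2 rows → Container takes values {823, 807} — violation — fails.
(iii) {Container, ShipID} → WeightKg: (Container=817, ShipID=J97): 3 rows → WeightKg takes values {K, O} — violation — fails.
(iv) {WeightKg, Carrier} → Container: (WeightKg=K, Carrier=4): 3 rows → Container takes values {806, 817} — violation; (WeightKg=K, Carrier=9): 2 rows → Container takes values {817, 806} — violation; (WeightKg=O, Carrier=9): 2 rows → Container takes values {807, 810} — violation — fails.
(v) Port → WeightKg: Port=W85: 6 rows → WeightKg takes values {Q, K, O} — violation; Port=W74: 2 rows → WeightKg takes values {N, K} — violation — fails.
None of the 5 dependencies hold.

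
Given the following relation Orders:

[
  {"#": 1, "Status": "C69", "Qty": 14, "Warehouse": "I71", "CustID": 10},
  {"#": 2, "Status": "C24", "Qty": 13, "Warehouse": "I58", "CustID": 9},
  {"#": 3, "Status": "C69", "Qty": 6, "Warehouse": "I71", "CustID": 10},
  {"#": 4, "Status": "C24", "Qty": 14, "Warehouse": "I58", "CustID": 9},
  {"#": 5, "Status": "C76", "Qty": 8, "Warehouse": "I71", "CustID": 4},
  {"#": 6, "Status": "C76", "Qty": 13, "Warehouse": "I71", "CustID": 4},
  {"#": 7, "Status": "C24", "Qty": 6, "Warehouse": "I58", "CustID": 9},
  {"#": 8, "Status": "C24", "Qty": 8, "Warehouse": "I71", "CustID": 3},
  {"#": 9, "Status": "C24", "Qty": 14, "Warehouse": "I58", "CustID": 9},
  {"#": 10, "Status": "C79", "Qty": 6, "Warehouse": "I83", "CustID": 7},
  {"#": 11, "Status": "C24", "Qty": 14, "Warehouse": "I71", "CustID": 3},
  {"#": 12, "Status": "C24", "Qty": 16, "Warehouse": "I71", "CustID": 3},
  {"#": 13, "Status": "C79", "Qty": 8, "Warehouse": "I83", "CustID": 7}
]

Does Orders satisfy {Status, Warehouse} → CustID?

Yes

(Status=C69, Warehouse=I71): rows 1, 3 → CustID = 10, 10 ✓
(Status=C24, Warehouse=I58): rows 2, 4, 7, 9 → CustID = 9, 9, 9, 9 ✓
(Status=C76, Warehouse=I71): rows 5, 6 → CustID = 4, 4 ✓
(Status=C24, Warehouse=I71): rows 8, 11, 12 → CustID = 3, 3, 3 ✓
(Status=C79, Warehouse=I83): rows 10, 13 → CustID = 7, 7 ✓
Every {Status, Warehouse} value is associated with a single CustID value, so {Status, Warehouse} → CustID holds.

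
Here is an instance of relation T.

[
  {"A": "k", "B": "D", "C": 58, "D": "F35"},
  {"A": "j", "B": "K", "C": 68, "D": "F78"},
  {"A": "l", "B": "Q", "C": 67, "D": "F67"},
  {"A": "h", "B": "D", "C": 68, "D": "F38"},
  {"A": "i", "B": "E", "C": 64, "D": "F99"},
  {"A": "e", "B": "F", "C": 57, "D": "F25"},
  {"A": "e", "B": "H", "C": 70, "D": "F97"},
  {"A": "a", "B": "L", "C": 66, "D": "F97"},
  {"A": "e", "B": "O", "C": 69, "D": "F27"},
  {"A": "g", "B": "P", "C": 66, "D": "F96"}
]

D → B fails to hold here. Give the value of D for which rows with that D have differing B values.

F97

D=F35: 1 row → B = D ✓
D=F78: 1 row → B = K ✓
D=F67: 1 row → B = Q ✓
D=F38: 1 row → B = D ✓
D=F99: 1 row → B = E ✓
D=F25: 1 row → B = F ✓
D=F97: 2 rows → B takes values {H, L} — violation
D=F27: 1 row → B = O ✓
D=F96: 1 row → B = P ✓
The only D value with inconsistent B is D=F97.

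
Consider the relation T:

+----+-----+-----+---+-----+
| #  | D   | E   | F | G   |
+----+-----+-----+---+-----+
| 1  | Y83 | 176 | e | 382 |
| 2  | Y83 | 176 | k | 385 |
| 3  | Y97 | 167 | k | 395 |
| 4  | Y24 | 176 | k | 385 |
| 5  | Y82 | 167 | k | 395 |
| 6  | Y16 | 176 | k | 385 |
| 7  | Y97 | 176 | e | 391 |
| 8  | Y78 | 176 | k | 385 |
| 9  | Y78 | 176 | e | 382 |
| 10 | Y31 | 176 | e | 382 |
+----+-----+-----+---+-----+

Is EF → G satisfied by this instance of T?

(E=176, F=e): rows 1, 7, 9, 10 → G takes values {382, 391} — violation
(E=176, F=k): rows 2, 4, 6, 8 → G = 385, 385, 385, 385 ✓
(E=167, F=k): rows 3, 5 → G = 395, 395 ✓
Two rows agree on EF but differ on G, so EF → G does not hold.

No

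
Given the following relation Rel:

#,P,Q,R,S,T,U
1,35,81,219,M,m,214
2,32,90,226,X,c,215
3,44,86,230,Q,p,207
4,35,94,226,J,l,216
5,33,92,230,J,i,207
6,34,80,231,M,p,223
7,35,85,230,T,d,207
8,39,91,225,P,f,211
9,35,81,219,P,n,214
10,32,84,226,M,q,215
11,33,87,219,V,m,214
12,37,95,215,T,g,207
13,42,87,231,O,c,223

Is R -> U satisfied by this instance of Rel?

No

R=219: rows 1, 9, 11 → U = 214, 214, 214 ✓
R=226: rows 2, 4, 10 → U takes values {215, 216} — violation
R=230: rows 3, 5, 7 → U = 207, 207, 207 ✓
R=231: rows 6, 13 → U = 223, 223 ✓
R=225: row 8 → U = 211 ✓
R=215: row 12 → U = 207 ✓
Two rows agree on R but differ on U, so R -> U does not hold.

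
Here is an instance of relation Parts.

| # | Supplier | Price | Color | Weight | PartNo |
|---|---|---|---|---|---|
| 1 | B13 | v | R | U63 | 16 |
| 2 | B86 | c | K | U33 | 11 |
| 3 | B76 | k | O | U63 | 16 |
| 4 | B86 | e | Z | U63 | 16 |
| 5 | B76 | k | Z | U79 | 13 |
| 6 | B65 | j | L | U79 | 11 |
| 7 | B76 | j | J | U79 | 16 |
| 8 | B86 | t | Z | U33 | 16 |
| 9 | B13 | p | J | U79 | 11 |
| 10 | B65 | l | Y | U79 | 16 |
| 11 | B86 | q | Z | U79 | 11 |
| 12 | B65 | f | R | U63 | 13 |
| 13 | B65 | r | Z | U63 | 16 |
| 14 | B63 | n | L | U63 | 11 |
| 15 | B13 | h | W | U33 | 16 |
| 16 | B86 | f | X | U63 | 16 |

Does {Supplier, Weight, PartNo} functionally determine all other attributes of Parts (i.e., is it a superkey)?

No

Rows 4 and 16 have the same {Supplier, Weight, PartNo} value (Supplier=B86, Weight=U63, PartNo=16) but are distinct tuples, so {Supplier, Weight, PartNo} does not determine every attribute — not a superkey.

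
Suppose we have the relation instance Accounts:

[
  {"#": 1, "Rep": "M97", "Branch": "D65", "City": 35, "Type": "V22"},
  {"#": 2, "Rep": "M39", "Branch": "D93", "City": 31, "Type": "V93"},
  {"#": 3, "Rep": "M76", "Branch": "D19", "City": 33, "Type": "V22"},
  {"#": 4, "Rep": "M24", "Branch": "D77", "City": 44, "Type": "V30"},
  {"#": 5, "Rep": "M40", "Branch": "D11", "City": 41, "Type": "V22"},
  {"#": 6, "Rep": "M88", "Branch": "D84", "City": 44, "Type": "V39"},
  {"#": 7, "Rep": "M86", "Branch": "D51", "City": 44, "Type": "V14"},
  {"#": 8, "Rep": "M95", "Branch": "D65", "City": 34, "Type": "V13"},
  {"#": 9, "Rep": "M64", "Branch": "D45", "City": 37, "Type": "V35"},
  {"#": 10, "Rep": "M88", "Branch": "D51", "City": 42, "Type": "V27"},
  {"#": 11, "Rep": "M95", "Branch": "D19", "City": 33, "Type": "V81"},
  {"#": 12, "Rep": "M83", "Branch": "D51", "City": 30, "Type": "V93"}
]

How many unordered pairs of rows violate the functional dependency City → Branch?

City=33: all 2 rows agree on Branch — 0 pairs.
City=44: violating pairs (4,6), (4,7), (6,7) — 3 pairs.

3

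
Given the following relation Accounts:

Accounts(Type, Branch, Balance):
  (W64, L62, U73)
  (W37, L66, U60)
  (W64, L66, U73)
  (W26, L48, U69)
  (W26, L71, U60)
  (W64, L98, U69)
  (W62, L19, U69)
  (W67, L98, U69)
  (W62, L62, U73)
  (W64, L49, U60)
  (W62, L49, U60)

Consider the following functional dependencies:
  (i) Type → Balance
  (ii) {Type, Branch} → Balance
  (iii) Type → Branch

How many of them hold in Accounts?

1

(i) Type → Balance: Type=W64: 4 rows → Balance takes values {U73, U69, U60} — violation; Type=W26: 2 rows → Balance takes values {U69, U60} — violation; Type=W62: 3 rows → Balance takes values {U69, U73, U60} — violation — fails.
(ii) {Type, Branch} → Balance: every LHS value maps to a single RHS value — holds.
(iii) Type → Branch: Type=W64: 4 rows → Branch takes values {L62, L66, L98, L49} — violation; Type=W26: 2 rows → Branch takes values {L48, L71} — violation; Type=W62: 3 rows → Branch takes values {L19, L62, L49} — violation — fails.
1 of the 3 dependencies holds.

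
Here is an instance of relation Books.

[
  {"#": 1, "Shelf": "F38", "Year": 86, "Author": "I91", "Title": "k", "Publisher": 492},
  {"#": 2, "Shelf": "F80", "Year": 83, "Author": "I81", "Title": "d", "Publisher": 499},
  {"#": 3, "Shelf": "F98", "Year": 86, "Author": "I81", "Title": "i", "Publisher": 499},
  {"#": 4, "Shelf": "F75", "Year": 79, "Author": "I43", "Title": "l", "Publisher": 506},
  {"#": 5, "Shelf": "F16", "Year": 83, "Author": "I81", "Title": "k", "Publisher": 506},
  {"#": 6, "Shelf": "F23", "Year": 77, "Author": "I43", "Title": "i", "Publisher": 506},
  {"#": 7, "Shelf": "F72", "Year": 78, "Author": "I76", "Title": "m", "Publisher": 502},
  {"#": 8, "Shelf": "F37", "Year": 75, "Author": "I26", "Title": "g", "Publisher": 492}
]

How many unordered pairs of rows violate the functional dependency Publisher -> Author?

Publisher=492: violating pairs (1,8) — 1 pair.
Publisher=499: all 2 rows agree on Author — 0 pairs.
Publisher=506: violating pairs (4,5), (5,6) — 2 pairs.

3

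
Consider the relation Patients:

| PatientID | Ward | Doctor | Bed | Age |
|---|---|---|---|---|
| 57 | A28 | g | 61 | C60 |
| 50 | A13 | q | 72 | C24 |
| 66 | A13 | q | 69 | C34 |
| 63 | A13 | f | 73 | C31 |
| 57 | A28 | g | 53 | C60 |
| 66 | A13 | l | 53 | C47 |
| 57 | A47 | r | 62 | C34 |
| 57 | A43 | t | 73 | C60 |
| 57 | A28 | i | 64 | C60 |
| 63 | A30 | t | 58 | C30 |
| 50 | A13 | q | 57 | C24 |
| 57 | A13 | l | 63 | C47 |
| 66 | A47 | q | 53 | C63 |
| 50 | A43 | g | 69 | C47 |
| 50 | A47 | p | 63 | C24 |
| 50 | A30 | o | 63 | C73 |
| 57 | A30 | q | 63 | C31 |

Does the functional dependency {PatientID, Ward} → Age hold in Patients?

No

(PatientID=57, Ward=A28): 3 rows → Age = C60, C60, C60 ✓
(PatientID=50, Ward=A13): 2 rows → Age = C24, C24 ✓
(PatientID=66, Ward=A13): 2 rows → Age takes values {C34, C47} — violation
(PatientID=63, Ward=A13): 1 row → Age = C31 ✓
(PatientID=57, Ward=A47): 1 row → Age = C34 ✓
(PatientID=57, Ward=A43): 1 row → Age = C60 ✓
(PatientID=63, Ward=A30): 1 row → Age = C30 ✓
(PatientID=57, Ward=A13): 1 row → Age = C47 ✓
(PatientID=66, Ward=A47): 1 row → Age = C63 ✓
(PatientID=50, Ward=A43): 1 row → Age = C47 ✓
(PatientID=50, Ward=A47): 1 row → Age = C24 ✓
(PatientID=50, Ward=A30): 1 row → Age = C73 ✓
(PatientID=57, Ward=A30): 1 row → Age = C31 ✓
Two rows agree on {PatientID, Ward} but differ on Age, so {PatientID, Ward} → Age does not hold.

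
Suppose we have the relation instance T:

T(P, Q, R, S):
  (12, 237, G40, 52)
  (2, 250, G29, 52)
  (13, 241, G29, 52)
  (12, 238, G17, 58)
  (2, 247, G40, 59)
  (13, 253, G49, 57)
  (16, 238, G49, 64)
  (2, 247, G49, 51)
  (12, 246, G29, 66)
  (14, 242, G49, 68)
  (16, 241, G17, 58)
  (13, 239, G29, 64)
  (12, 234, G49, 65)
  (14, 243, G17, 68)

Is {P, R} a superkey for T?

Two distinct rows share (P=13, R=G29), so {P, R} does not determine every attribute — not a superkey.

No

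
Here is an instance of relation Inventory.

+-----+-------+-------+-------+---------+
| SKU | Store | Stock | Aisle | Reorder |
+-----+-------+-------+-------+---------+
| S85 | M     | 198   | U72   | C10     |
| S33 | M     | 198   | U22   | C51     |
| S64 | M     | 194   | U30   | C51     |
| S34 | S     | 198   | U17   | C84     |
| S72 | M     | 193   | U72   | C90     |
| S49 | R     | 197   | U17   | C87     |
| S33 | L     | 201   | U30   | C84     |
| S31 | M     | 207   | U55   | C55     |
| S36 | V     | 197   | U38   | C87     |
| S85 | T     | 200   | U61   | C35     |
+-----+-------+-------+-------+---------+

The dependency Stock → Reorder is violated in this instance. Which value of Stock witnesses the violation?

Stock=198: 3 rows → Reorder takes values {C10, C51, C84} — violation
Stock=194: 1 row → Reorder = C51 ✓
Stock=193: 1 row → Reorder = C90 ✓
Stock=197: 2 rows → Reorder = C87, C87 ✓
Stock=201: 1 row → Reorder = C84 ✓
Stock=207: 1 row → Reorder = C55 ✓
Stock=200: 1 row → Reorder = C35 ✓
The only Stock value with inconsistent Reorder is Stock=198.

198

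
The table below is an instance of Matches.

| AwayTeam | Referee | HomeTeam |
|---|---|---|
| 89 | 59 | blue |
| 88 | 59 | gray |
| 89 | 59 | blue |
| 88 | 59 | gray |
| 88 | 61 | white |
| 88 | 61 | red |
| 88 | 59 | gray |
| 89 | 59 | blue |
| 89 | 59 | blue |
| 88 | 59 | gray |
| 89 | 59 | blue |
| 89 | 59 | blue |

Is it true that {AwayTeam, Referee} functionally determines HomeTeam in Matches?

(AwayTeam=89, Referee=59): 6 rows → HomeTeam = blue, blue, blue, blue, blue, blue ✓
(AwayTeam=88, Referee=59): 4 rows → HomeTeam = gray, gray, gray, gray ✓
(AwayTeam=88, Referee=61): 2 rows → HomeTeam takes values {white, red} — violation
Two rows agree on {AwayTeam, Referee} but differ on HomeTeam, so {AwayTeam, Referee} → HomeTeam does not hold.

No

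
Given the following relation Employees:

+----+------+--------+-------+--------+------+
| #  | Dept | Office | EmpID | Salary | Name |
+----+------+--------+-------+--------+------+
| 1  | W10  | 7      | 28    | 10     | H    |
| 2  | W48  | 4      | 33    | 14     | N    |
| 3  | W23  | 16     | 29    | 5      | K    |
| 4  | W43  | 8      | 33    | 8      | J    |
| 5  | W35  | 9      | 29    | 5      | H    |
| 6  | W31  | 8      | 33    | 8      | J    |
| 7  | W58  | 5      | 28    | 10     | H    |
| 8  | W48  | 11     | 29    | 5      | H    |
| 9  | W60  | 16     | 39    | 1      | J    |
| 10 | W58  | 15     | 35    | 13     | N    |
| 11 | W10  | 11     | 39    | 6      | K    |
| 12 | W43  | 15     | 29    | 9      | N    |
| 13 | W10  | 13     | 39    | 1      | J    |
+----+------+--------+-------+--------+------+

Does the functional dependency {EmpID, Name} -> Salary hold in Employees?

Yes

(EmpID=28, Name=H): rows 1, 7 → Salary = 10, 10 ✓
(EmpID=33, Name=N): row 2 → Salary = 14 ✓
(EmpID=29, Name=K): row 3 → Salary = 5 ✓
(EmpID=33, Name=J): rows 4, 6 → Salary = 8, 8 ✓
(EmpID=29, Name=H): rows 5, 8 → Salary = 5, 5 ✓
(EmpID=39, Name=J): rows 9, 13 → Salary = 1, 1 ✓
(EmpID=35, Name=N): row 10 → Salary = 13 ✓
(EmpID=39, Name=K): row 11 → Salary = 6 ✓
(EmpID=29, Name=N): row 12 → Salary = 9 ✓
Every {EmpID, Name} value is associated with a single Salary value, so {EmpID, Name} -> Salary holds.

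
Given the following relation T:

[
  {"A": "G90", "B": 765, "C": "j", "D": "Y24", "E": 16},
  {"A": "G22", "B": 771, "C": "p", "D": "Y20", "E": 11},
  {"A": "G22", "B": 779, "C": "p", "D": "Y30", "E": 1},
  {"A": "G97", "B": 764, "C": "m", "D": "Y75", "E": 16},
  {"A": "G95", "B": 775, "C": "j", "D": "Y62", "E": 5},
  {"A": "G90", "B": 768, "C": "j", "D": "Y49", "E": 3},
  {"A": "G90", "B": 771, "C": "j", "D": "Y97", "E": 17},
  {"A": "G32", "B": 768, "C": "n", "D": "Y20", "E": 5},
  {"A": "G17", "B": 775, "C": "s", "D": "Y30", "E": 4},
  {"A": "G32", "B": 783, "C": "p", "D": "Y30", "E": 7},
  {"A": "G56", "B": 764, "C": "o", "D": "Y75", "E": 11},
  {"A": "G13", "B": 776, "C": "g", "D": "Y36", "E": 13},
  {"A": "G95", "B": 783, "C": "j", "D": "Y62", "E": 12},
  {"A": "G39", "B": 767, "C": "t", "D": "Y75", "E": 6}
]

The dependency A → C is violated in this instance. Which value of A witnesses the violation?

G32

A=G90: 3 rows → C = j, j, j ✓
A=G22: 2 rows → C = p, p ✓
A=G97: 1 row → C = m ✓
A=G95: 2 rows → C = j, j ✓
A=G32: 2 rows → C takes values {n, p} — violation
A=G17: 1 row → C = s ✓
A=G56: 1 row → C = o ✓
A=G13: 1 row → C = g ✓
A=G39: 1 row → C = t ✓
The only A value with inconsistent C is A=G32.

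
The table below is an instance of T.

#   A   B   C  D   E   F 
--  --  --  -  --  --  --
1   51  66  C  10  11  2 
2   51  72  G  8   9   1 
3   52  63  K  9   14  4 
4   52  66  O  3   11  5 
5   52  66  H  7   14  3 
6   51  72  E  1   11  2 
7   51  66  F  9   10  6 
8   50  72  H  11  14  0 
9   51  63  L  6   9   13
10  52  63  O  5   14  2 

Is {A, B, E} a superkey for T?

No

Rows 3 and 10 have the same {A, B, E} value (A=52, B=63, E=14) but are distinct tuples, so {A, B, E} does not determine every attribute — not a superkey.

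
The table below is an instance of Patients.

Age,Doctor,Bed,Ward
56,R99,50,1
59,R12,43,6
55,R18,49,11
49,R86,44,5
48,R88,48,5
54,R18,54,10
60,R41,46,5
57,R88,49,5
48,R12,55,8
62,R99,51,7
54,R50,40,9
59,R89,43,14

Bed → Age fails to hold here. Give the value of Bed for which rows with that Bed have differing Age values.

49

Bed=50: 1 row → Age = 56 ✓
Bed=43: 2 rows → Age = 59, 59 ✓
Bed=49: 2 rows → Age takes values {55, 57} — violation
Bed=44: 1 row → Age = 49 ✓
Bed=48: 1 row → Age = 48 ✓
Bed=54: 1 row → Age = 54 ✓
Bed=46: 1 row → Age = 60 ✓
Bed=55: 1 row → Age = 48 ✓
Bed=51: 1 row → Age = 62 ✓
Bed=40: 1 row → Age = 54 ✓
The only Bed value with inconsistent Age is Bed=49.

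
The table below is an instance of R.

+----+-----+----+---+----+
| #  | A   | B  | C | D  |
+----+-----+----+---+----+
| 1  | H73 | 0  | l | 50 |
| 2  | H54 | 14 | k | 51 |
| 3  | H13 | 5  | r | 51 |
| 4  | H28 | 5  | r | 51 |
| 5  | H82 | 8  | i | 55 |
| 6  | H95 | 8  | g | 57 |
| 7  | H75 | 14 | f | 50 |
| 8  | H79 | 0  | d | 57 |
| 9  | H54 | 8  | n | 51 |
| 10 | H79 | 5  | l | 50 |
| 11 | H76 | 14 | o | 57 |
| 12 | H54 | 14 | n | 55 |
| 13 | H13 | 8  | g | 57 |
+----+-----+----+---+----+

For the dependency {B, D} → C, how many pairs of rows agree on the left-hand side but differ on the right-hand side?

(B=5, D=51): all 2 rows agree on C — 0 pairs.
(B=8, D=57): all 2 rows agree on C — 0 pairs.

0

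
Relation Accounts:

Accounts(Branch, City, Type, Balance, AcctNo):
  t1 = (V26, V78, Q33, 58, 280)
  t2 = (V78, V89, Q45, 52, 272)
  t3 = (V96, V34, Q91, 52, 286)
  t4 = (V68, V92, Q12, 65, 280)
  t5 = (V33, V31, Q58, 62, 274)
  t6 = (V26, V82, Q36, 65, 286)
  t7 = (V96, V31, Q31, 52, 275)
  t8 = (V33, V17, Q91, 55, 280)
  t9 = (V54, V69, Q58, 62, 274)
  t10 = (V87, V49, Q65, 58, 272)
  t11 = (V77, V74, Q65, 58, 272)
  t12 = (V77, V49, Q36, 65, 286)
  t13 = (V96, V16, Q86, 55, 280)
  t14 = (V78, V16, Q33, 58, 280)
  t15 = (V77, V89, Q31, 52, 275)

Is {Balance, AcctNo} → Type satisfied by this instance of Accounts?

(Balance=58, AcctNo=280): rows 1, 14 → Type = Q33, Q33 ✓
(Balance=52, AcctNo=272): row 2 → Type = Q45 ✓
(Balance=52, AcctNo=286): row 3 → Type = Q91 ✓
(Balance=65, AcctNo=280): row 4 → Type = Q12 ✓
(Balance=62, AcctNo=274): rows 5, 9 → Type = Q58, Q58 ✓
(Balance=65, AcctNo=286): rows 6, 12 → Type = Q36, Q36 ✓
(Balance=52, AcctNo=275): rows 7, 15 → Type = Q31, Q31 ✓
(Balance=55, AcctNo=280): rows 8, 13 → Type takes values {Q91, Q86} — violation
(Balance=58, AcctNo=272): rows 10, 11 → Type = Q65, Q65 ✓
Two rows agree on {Balance, AcctNo} but differ on Type, so {Balance, AcctNo} → Type does not hold.

No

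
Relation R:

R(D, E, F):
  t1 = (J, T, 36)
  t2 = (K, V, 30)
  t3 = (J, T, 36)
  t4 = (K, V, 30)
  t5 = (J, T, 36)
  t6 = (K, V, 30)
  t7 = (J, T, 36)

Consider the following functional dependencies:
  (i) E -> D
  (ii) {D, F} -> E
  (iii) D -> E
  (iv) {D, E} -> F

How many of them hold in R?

(i) E -> D: every LHS value maps to a single RHS value — holds.
(ii) {D, F} -> E: every LHS value maps to a single RHS value — holds.
(iii) D -> E: every LHS value maps to a single RHS value — holds.
(iv) {D, E} -> F: every LHS value maps to a single RHS value — holds.
4 of the 4 dependencies hold.

4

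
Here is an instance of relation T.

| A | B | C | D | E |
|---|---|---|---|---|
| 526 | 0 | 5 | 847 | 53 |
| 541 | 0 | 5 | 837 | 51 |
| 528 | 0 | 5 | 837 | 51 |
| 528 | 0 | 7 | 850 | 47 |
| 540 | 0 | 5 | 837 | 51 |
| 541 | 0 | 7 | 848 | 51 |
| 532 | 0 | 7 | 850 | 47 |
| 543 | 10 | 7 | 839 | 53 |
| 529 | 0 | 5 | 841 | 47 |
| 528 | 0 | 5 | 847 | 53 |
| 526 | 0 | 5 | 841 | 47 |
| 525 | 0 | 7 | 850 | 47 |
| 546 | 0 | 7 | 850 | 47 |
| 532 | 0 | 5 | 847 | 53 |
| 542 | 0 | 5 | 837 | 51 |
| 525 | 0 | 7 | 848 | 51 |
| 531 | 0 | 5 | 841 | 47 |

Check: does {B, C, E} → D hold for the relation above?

(B=0, C=5, E=53): 3 rows → D = 847, 847, 847 ✓
(B=0, C=5, E=51): 4 rows → D = 837, 837, 837, 837 ✓
(B=0, C=7, E=47): 4 rows → D = 850, 850, 850, 850 ✓
(B=0, C=7, E=51): 2 rows → D = 848, 848 ✓
(B=10, C=7, E=53): 1 row → D = 839 ✓
(B=0, C=5, E=47): 3 rows → D = 841, 841, 841 ✓
Every {B, C, E} value is associated with a single D value, so {B, C, E} → D holds.

Yes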